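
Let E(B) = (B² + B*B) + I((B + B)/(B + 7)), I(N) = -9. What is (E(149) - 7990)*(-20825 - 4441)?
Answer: -919758198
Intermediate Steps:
E(B) = -9 + 2*B² (E(B) = (B² + B*B) - 9 = (B² + B²) - 9 = 2*B² - 9 = -9 + 2*B²)
(E(149) - 7990)*(-20825 - 4441) = ((-9 + 2*149²) - 7990)*(-20825 - 4441) = ((-9 + 2*22201) - 7990)*(-25266) = ((-9 + 44402) - 7990)*(-25266) = (44393 - 7990)*(-25266) = 36403*(-25266) = -919758198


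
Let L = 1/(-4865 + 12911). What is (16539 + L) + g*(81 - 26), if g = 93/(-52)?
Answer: 3439315025/209196 ≈ 16441.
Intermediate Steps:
g = -93/52 (g = 93*(-1/52) = -93/52 ≈ -1.7885)
L = 1/8046 ≈ 0.00012429
(16539 + L) + g*(81 - 26) = (16539 + 1/8046) - 93*(81 - 26)/52 = 133072795/8046 - 93/52*55 = 133072795/8046 - 5115/52 = 3439315025/209196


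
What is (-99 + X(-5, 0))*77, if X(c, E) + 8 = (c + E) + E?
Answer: -8624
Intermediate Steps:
X(c, E) = -8 + c + 2*E (X(c, E) = -8 + ((c + E) + E) = -8 + ((E + c) + E) = -8 + (c + 2*E) = -8 + c + 2*E)
(-99 + X(-5, 0))*77 = (-99 + (-8 - 5 + 2*0))*77 = (-99 + (-8 - 5 + 0))*77 = (-99 - 13)*77 = -112*77 = -8624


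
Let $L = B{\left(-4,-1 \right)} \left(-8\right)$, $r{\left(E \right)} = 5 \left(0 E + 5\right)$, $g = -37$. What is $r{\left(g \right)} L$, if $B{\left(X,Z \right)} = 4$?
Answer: $-800$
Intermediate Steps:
$r{\left(E \right)} = 25$ ($r{\left(E \right)} = 5 \left(0 + 5\right) = 5 \cdot 5 = 25$)
$L = -32$ ($L = 4 \left(-8\right) = -32$)
$r{\left(g \right)} L = 25 \left(-32\right) = -800$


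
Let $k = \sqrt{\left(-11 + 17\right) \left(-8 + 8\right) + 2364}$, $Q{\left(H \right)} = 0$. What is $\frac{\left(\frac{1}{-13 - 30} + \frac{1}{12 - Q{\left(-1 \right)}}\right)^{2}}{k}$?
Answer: $\frac{961 \sqrt{591}}{314714592} \approx 7.4234 \cdot 10^{-5}$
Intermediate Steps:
$k = 2 \sqrt{591}$ ($k = \sqrt{6 \cdot 0 + 2364} = \sqrt{0 + 2364} = \sqrt{2364} = 2 \sqrt{591} \approx 48.621$)
$\frac{\left(\frac{1}{-13 - 30} + \frac{1}{12 - Q{\left(-1 \right)}}\right)^{2}}{k} = \frac{\left(\frac{1}{-13 - 30} + \frac{1}{12 - 0}\right)^{2}}{2 \sqrt{591}} = \left(\frac{1}{-43} + \frac{1}{12 + 0}\right)^{2} \frac{\sqrt{591}}{1182} = \left(- \frac{1}{43} + \frac{1}{12}\right)^{2} \frac{\sqrt{591}}{1182} = \left(\frac{31}{516}\right)^{2} \frac{\sqrt{591}}{1182} = \frac{961 \frac{\sqrt{591}}{1182}}{266256} = \frac{961 \sqrt{591}}{314714592}$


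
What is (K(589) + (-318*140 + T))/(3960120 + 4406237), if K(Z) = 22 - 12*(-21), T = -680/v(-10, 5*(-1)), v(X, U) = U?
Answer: -44110/8366357 ≈ -0.0052723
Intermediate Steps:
T = 136 (T = -680/(5*(-1)) = -680/(-5) = -680*(-⅕) = 136)
K(Z) = 274 (K(Z) = 22 + 252 = 274)
(K(589) + (-318*140 + T))/(3960120 + 4406237) = (274 + (-318*140 + 136))/(3960120 + 4406237) = (274 + (-44520 + 136))/8366357 = (274 - 44384)*(1/8366357) = -44110*1/8366357 = -44110/8366357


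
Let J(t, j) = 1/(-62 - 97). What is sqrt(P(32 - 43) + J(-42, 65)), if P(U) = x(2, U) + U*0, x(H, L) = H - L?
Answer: sqrt(328494)/159 ≈ 3.6047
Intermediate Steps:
J(t, j) = -1/159 (J(t, j) = 1/(-159) = -1/159)
P(U) = 2 - U (P(U) = (2 - U) + U*0 = (2 - U) + 0 = 2 - U)
sqrt(P(32 - 43) + J(-42, 65)) = sqrt((2 - (32 - 43)) - 1/159) = sqrt((2 - 1*(-11)) - 1/159) = sqrt((2 + 11) - 1/159) = sqrt(13 - 1/159) = sqrt(2066/159) = sqrt(328494)/159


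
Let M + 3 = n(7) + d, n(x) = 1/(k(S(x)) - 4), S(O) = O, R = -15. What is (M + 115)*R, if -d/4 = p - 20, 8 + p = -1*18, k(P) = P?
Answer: -4445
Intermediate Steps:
n(x) = 1/(-4 + x) (n(x) = 1/(x - 4) = 1/(-4 + x))
p = -26 (p = -8 - 1*18 = -8 - 18 = -26)
d = 184 (d = -4*(-26 - 20) = -4*(-46) = 184)
M = 544/3 (M = -3 + (1/(-4 + 7) + 184) = -3 + (1/3 + 184) = -3 + 553/3 = 544/3 ≈ 181.33)
(M + 115)*R = (544/3 + 115)*(-15) = (889/3)*(-15) = -4445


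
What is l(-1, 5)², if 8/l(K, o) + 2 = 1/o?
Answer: 1600/81 ≈ 19.753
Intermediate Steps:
l(K, o) = 8/(-2 + 1/o)
l(-1, 5)² = (-8*5/(-1 + 2*5))² = (-8*5/(-1 + 10))² = (-8*5/9)² = (-8*5*⅑)² = (-40/9)² = 1600/81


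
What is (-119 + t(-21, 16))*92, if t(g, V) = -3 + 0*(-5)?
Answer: -11224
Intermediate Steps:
t(g, V) = -3 (t(g, V) = -3 + 0 = -3)
(-119 + t(-21, 16))*92 = (-119 - 3)*92 = -122*92 = -11224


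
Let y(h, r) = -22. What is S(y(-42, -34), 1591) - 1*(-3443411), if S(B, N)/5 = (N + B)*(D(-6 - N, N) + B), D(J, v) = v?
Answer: 15752216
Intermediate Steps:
S(B, N) = 5*(B + N)² (S(B, N) = 5*((N + B)*(N + B)) = 5*((B + N)*(B + N)) = 5*(B + N)²)
S(y(-42, -34), 1591) - 1*(-3443411) = (5*(-22)² + 5*1591² + 10*(-22)*1591) - 1*(-3443411) = (5*484 + 5*2531281 - 350020) + 3443411 = (2420 + 12656405 - 350020) + 3443411 = 12308805 + 3443411 = 15752216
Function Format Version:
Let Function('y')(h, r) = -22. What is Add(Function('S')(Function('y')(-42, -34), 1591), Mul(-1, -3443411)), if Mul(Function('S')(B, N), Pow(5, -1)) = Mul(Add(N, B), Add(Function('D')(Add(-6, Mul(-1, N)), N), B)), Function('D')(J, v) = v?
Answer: 15752216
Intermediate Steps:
Function('S')(B, N) = Mul(5, Pow(Add(B, N), 2)) (Function('S')(B, N) = Mul(5, Mul(Add(N, B), Add(N, B))) = Mul(5, Mul(Add(B, N), Add(B, N))) = Mul(5, Pow(Add(B, N), 2)))
Add(Function('S')(Function('y')(-42, -34), 1591), Mul(-1, -3443411)) = Add(Add(Mul(5, Pow(-22, 2)), Mul(5, Pow(1591, 2)), Mul(10, -22, 1591)), Mul(-1, -3443411)) = Add(Add(Mul(5, 484), Mul(5, 2531281), -350020), 3443411) = Add(Add(2420, 12656405, -350020), 3443411) = Add(12308805, 3443411) = 15752216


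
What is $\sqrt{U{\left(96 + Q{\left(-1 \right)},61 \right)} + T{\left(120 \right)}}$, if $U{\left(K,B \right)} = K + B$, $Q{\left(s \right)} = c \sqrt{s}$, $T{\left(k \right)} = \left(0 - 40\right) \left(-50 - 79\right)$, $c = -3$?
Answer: $\sqrt{5317 - 3 i} \approx 72.918 - 0.0206 i$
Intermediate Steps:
$T{\left(k \right)} = 5160$ ($T{\left(k \right)} = \left(-40\right) \left(-129\right) = 5160$)
$Q{\left(s \right)} = - 3 \sqrt{s}$
$U{\left(K,B \right)} = B + K$
$\sqrt{U{\left(96 + Q{\left(-1 \right)},61 \right)} + T{\left(120 \right)}} = \sqrt{\left(61 + \left(96 - 3 \sqrt{-1}\right)\right) + 5160} = \sqrt{\left(61 + \left(96 - 3 i\right)\right) + 5160} = \sqrt{\left(157 - 3 i\right) + 5160} = \sqrt{5317 - 3 i}$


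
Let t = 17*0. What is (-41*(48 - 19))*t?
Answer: 0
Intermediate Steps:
t = 0
(-41*(48 - 19))*t = -41*(48 - 19)*0 = -41*29*0 = -1189*0 = 0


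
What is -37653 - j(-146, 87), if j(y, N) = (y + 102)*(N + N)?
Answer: -29997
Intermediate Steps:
j(y, N) = 2*N*(102 + y) (j(y, N) = (102 + y)*(2*N) = 2*N*(102 + y))
-37653 - j(-146, 87) = -37653 - 2*87*(102 - 146) = -37653 - 2*87*(-44) = -37653 - 1*(-7656) = -37653 + 7656 = -29997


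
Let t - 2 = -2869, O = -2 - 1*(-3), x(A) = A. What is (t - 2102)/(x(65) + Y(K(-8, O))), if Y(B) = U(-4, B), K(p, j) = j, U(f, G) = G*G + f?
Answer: -4969/62 ≈ -80.145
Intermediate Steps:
U(f, G) = f + G² (U(f, G) = G² + f = f + G²)
O = 1 (O = -2 + 3 = 1)
t = -2867 (t = 2 - 2869 = -2867)
Y(B) = -4 + B²
(t - 2102)/(x(65) + Y(K(-8, O))) = (-2867 - 2102)/(65 + (-4 + 1²)) = -4969/(65 + (-4 + 1)) = -4969/(65 - 3) = -4969/62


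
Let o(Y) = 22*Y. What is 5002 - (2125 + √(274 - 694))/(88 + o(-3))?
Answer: 107919/22 - I*√105/11 ≈ 4905.4 - 0.93154*I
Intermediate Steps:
5002 - (2125 + √(274 - 694))/(88 + o(-3)) = 5002 - (2125 + √(274 - 694))/(88 + 22*(-3)) = 5002 - (2125 + √(-420))/(88 - 66) = 5002 - (2125 + 2*I*√105)/22 = 5002 - (2125/22 + I*√105/11) = 5002 + (-2125/22 - I*√105/11) = 107919/22 - I*√105/11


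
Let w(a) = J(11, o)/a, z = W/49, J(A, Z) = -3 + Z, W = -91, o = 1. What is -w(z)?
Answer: -14/13 ≈ -1.0769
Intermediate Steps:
z = -13/7 (z = -91/49 = -91*1/49 = -13/7 ≈ -1.8571)
w(a) = -2/a (w(a) = (-3 + 1)/a = -2/a)
-w(z) = -(-2)/(-13/7) = -(-2)*(-7)/13 = -1*14/13 = -14/13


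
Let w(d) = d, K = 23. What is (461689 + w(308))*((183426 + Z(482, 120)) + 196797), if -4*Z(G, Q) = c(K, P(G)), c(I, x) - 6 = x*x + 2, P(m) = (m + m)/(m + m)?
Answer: 702643383351/4 ≈ 1.7566e+11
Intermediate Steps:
P(m) = 1 (P(m) = (2*m)/((2*m)) = (2*m)*(1/(2*m)) = 1)
c(I, x) = 8 + x**2 (c(I, x) = 6 + (x*x + 2) = 6 + (x**2 + 2) = 6 + (2 + x**2) = 8 + x**2)
Z(G, Q) = -9/4 (Z(G, Q) = -(8 + 1**2)/4 = -(8 + 1)/4 = -1/4*9 = -9/4)
(461689 + w(308))*((183426 + Z(482, 120)) + 196797) = (461689 + 308)*((183426 - 9/4) + 196797) = 461997*(733695/4 + 196797) = 461997*(1520883/4) = 702643383351/4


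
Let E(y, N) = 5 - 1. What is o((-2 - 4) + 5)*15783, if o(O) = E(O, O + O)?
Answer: 63132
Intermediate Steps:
E(y, N) = 4
o(O) = 4
o((-2 - 4) + 5)*15783 = 4*15783 = 63132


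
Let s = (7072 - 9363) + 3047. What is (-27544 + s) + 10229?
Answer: -16559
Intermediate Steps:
s = 756 (s = -2291 + 3047 = 756)
(-27544 + s) + 10229 = (-27544 + 756) + 10229 = -26788 + 10229 = -16559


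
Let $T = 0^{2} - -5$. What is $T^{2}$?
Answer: $25$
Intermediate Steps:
$T = 5$ ($T = 0 + 5 = 5$)
$T^{2} = 5^{2} = 25$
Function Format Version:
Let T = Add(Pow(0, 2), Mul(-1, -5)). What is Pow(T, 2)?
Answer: 25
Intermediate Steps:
T = 5 (T = Add(0, 5) = 5)
Pow(T, 2) = Pow(5, 2) = 25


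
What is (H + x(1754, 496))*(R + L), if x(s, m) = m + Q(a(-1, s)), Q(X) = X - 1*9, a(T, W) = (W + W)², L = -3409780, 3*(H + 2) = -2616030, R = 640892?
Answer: -31660957822632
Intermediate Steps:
H = -872012 (H = -2 + (⅓)*(-2616030) = -2 - 872010 = -872012)
a(T, W) = 4*W² (a(T, W) = (2*W)² = 4*W²)
Q(X) = -9 + X (Q(X) = X - 9 = -9 + X)
x(s, m) = -9 + m + 4*s² (x(s, m) = m + (-9 + 4*s²) = -9 + m + 4*s²)
(H + x(1754, 496))*(R + L) = (-872012 + (-9 + 496 + 4*1754²))*(640892 - 3409780) = (-872012 + (-9 + 496 + 4*3076516))*(-2768888) = (-872012 + (-9 + 496 + 12306064))*(-2768888) = (-872012 + 12306551)*(-2768888) = 11434539*(-2768888) = -31660957822632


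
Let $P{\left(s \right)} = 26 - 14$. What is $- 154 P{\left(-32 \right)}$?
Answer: $-1848$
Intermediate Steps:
$P{\left(s \right)} = 12$
$- 154 P{\left(-32 \right)} = \left(-154\right) 12 = -1848$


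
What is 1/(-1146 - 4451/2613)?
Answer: -2613/2998949 ≈ -0.00087131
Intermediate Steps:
1/(-1146 - 4451/2613) = 1/(-2998949/2613) = -2613/2998949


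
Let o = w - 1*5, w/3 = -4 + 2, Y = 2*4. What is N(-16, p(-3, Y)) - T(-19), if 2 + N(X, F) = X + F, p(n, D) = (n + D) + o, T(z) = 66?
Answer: -90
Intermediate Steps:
Y = 8
w = -6 (w = 3*(-4 + 2) = 3*(-2) = -6)
o = -11 (o = -6 - 1*5 = -6 - 5 = -11)
p(n, D) = -11 + D + n (p(n, D) = (n + D) - 11 = (D + n) - 11 = -11 + D + n)
N(X, F) = -2 + F + X (N(X, F) = -2 + (X + F) = -2 + (F + X) = -2 + F + X)
N(-16, p(-3, Y)) - T(-19) = (-2 + (-11 + 8 - 3) - 16) - 1*66 = (-2 - 6 - 16) - 66 = -24 - 66 = -90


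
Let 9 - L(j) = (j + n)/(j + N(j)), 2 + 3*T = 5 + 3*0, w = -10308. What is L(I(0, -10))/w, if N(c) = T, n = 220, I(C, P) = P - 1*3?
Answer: -35/13744 ≈ -0.0025466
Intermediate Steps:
I(C, P) = -3 + P (I(C, P) = P - 3 = -3 + P)
T = 1 (T = -2/3 + (5 + 3*0)/3 = -2/3 + (5 + 0)/3 = -2/3 + (1/3)*5 = -2/3 + 5/3 = 1)
N(c) = 1
L(j) = 9 - (220 + j)/(1 + j) (L(j) = 9 - (j + 220)/(j + 1) = 9 - (220 + j)/(1 + j))
L(I(0, -10))/w = ((-211 + 8*(-3 - 10))/(1 + (-3 - 10)))/(-10308) = ((-211 + 8*(-13))/(1 - 13))*(-1/10308) = ((-211 - 104)/(-12))*(-1/10308) = -1/12*(-315)*(-1/10308) = (105/4)*(-1/10308) = -35/13744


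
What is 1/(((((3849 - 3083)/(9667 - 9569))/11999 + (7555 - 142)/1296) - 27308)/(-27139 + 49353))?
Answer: -5642241198048/6934637879879 ≈ -0.81363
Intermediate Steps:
1/(((((3849 - 3083)/(9667 - 9569))/11999 + (7555 - 142)/1296) - 27308)/(-27139 + 49353)) = 1/((((766/98)*(1/11999) + 7413*(1/1296)) - 27308)/22214) = 1/((((766*(1/98))*(1/11999) + 2471/432) - 27308)*(1/22214)) = 1/((((383/49)*(1/11999) + 2471/432) - 27308)*(1/22214)) = 1/(((383/587951 + 2471/432) - 27308)*(1/22214)) = 1/((1452992377/253994832 - 27308)*(1/22214)) = 1/(-6934637879879/253994832*1/22214) = 1/(-6934637879879/5642241198048) = -5642241198048/6934637879879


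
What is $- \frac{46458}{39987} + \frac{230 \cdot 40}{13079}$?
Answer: $- \frac{26638198}{58109997} \approx -0.45841$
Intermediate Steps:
$- \frac{46458}{39987} + \frac{230 \cdot 40}{13079} = \left(-46458\right) \frac{1}{39987} + 9200 \cdot \frac{1}{13079} = - \frac{5162}{4443} + \frac{9200}{13079} = - \frac{26638198}{58109997}$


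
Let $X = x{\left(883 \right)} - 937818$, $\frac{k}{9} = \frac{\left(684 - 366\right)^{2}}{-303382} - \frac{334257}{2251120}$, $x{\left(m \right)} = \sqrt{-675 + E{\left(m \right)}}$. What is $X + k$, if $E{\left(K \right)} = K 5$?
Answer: $- \frac{320242548335938803}{341474643920} + 2 \sqrt{935} \approx -9.3776 \cdot 10^{5}$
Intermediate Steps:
$E{\left(K \right)} = 5 K$
$x{\left(m \right)} = \sqrt{-675 + 5 m}$
$k = - \frac{1480724172243}{341474643920}$ ($k = 9 \left(\frac{\left(684 - 366\right)^{2}}{-303382} - \frac{334257}{2251120}\right) = 9 \left(318^{2} \left(- \frac{1}{303382}\right) - \frac{334257}{2251120}\right) = 9 \left(101124 \left(- \frac{1}{303382}\right) - \frac{334257}{2251120}\right) = 9 \left(- \frac{50562}{151691} - \frac{334257}{2251120}\right) = 9 \left(- \frac{164524908027}{341474643920}\right) = - \frac{1480724172243}{341474643920} \approx -4.3363$)
$X = -937818 + 2 \sqrt{935}$ ($X = \sqrt{-675 + 5 \cdot 883} - 937818 = \sqrt{-675 + 4415} - 937818 = \sqrt{3740} - 937818 = 2 \sqrt{935} - 937818 = -937818 + 2 \sqrt{935} \approx -9.3776 \cdot 10^{5}$)
$X + k = \left(-937818 + 2 \sqrt{935}\right) - \frac{1480724172243}{341474643920} = - \frac{320242548335938803}{341474643920} + 2 \sqrt{935}$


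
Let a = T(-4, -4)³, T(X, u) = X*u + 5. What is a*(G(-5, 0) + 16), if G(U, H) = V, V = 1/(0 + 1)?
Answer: 157437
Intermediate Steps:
V = 1 (V = 1/1 = 1)
G(U, H) = 1
T(X, u) = 5 + X*u
a = 9261 (a = (5 - 4*(-4))³ = (5 + 16)³ = 21³ = 9261)
a*(G(-5, 0) + 16) = 9261*(1 + 16) = 9261*17 = 157437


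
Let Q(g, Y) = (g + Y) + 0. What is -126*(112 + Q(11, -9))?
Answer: -14364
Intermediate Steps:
Q(g, Y) = Y + g (Q(g, Y) = (Y + g) + 0 = Y + g)
-126*(112 + Q(11, -9)) = -126*(112 + (-9 + 11)) = -126*(112 + 2) = -126*114 = -14364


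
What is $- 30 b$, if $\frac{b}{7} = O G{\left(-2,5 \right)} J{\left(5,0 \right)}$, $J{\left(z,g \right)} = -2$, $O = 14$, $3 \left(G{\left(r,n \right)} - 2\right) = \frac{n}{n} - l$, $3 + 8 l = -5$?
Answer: $15680$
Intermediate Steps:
$l = -1$ ($l = - \frac{3}{8} + \frac{1}{8} \left(-5\right) = - \frac{3}{8} - \frac{5}{8} = -1$)
$G{\left(r,n \right)} = \frac{8}{3}$ ($G{\left(r,n \right)} = 2 + \frac{\frac{n}{n} - -1}{3} = 2 + \frac{1 + 1}{3} = 2 + \frac{1}{3} \cdot 2 = 2 + \frac{2}{3} = \frac{8}{3}$)
$b = - \frac{1568}{3}$ ($b = 7 \cdot 14 \cdot \frac{8}{3} \left(-2\right) = 7 \cdot \frac{112}{3} \left(-2\right) = 7 \left(- \frac{224}{3}\right) = - \frac{1568}{3} \approx -522.67$)
$- 30 b = \left(-30\right) \left(- \frac{1568}{3}\right) = 15680$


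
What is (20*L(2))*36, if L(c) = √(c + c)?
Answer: 1440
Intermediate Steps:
L(c) = √2*√c (L(c) = √(2*c) = √2*√c)
(20*L(2))*36 = (20*(√2*√2))*36 = (20*2)*36 = 40*36 = 1440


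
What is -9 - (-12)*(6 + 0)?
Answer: 63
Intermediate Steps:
-9 - (-12)*(6 + 0) = -9 - (-12)*6 = -9 - 2*(-36) = -9 + 72 = 63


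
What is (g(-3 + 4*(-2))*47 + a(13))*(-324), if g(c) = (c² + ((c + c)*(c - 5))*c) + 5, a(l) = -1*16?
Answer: 57049272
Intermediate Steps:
a(l) = -16
g(c) = 5 + c² + 2*c²*(-5 + c) (g(c) = (c² + ((2*c)*(-5 + c))*c) + 5 = (c² + (2*c*(-5 + c))*c) + 5 = (c² + 2*c²*(-5 + c)) + 5 = 5 + c² + 2*c²*(-5 + c))
(g(-3 + 4*(-2))*47 + a(13))*(-324) = ((5 - 9*(-3 + 4*(-2))² + 2*(-3 + 4*(-2))³)*47 - 16)*(-324) = ((5 - 9*(-3 - 8)² + 2*(-3 - 8)³)*47 - 16)*(-324) = ((5 - 9*(-11)² + 2*(-11)³)*47 - 16)*(-324) = ((5 - 9*121 + 2*(-1331))*47 - 16)*(-324) = ((5 - 1089 - 2662)*47 - 16)*(-324) = (-3746*47 - 16)*(-324) = (-176062 - 16)*(-324) = -176078*(-324) = 57049272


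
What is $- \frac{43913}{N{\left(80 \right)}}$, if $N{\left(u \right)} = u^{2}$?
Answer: $- \frac{43913}{6400} \approx -6.8614$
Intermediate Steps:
$- \frac{43913}{N{\left(80 \right)}} = - \frac{43913}{80^{2}} = - \frac{43913}{6400}$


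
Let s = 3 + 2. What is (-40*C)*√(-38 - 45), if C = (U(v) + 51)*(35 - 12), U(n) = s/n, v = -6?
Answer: -138460*I*√83/3 ≈ -4.2048e+5*I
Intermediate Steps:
s = 5
U(n) = 5/n
C = 6923/6 (C = (5/(-6) + 51)*(35 - 12) = (5*(-⅙) + 51)*23 = (-⅚ + 51)*23 = (301/6)*23 = 6923/6 ≈ 1153.8)
(-40*C)*√(-38 - 45) = (-40*6923/6)*√(-38 - 45) = -138460*I*√83/3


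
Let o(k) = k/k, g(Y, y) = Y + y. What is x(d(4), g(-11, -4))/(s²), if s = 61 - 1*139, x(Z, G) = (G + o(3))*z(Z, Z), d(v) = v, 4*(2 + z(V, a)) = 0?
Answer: 7/1521 ≈ 0.0046022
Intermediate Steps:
z(V, a) = -2 (z(V, a) = -2 + (¼)*0 = -2 + 0 = -2)
o(k) = 1
x(Z, G) = -2 - 2*G (x(Z, G) = (G + 1)*(-2) = (1 + G)*(-2) = -2 - 2*G)
s = -78 (s = 61 - 139 = -78)
x(d(4), g(-11, -4))/(s²) = (-2 - 2*(-11 - 4))/((-78)²) = (-2 - 2*(-15))/6084 = (-2 + 30)*(1/6084) = 28*(1/6084) = 7/1521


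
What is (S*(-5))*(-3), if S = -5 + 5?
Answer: 0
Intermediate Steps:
S = 0
(S*(-5))*(-3) = (0*(-5))*(-3) = 0*(-3) = 0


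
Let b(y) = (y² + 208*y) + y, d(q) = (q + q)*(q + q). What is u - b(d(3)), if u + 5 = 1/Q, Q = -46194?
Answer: -407662051/46194 ≈ -8825.0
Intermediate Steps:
d(q) = 4*q² (d(q) = (2*q)*(2*q) = 4*q²)
b(y) = y² + 209*y
u = -230971/46194 (u = -5 + 1/(-46194) = -5 - 1/46194 = -230971/46194 ≈ -5.0000)
u - b(d(3)) = -230971/46194 - 4*3²*(209 + 4*3²) = -230971/46194 - 4*9*(209 + 4*9) = -230971/46194 - 36*(209 + 36) = -230971/46194 - 36*245 = -230971/46194 - 1*8820 = -230971/46194 - 8820 = -407662051/46194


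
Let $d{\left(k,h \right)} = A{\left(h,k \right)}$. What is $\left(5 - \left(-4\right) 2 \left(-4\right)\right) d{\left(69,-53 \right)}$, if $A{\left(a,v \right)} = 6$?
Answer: $-162$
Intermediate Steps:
$d{\left(k,h \right)} = 6$
$\left(5 - \left(-4\right) 2 \left(-4\right)\right) d{\left(69,-53 \right)} = \left(5 - \left(-4\right) 2 \left(-4\right)\right) 6 = \left(5 - \left(-8\right) \left(-4\right)\right) 6 = \left(5 - 32\right) 6 = \left(-27\right) 6 = -162$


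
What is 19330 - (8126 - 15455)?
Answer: 26659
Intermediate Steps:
19330 - (8126 - 15455) = 19330 - 1*(-7329) = 19330 + 7329 = 26659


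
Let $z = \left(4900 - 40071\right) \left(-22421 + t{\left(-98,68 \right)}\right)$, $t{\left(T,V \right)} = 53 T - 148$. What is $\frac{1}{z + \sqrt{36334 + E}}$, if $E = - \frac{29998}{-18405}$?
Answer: $\frac{17971607765565}{17548420846471279734977} - \frac{6 \sqrt{341902153265}}{17548420846471279734977} \approx 1.0241 \cdot 10^{-9}$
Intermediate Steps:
$t{\left(T,V \right)} = -148 + 53 T$
$z = 976452473$ ($z = \left(4900 - 40071\right) \left(-22421 + \left(-148 + 53 \left(-98\right)\right)\right) = - 35171 \left(-22421 - 5342\right) = \left(-35171\right) \left(-27763\right) = 976452473$)
$E = \frac{29998}{18405}$ ($E = \left(-29998\right) \left(- \frac{1}{18405}\right) = \frac{29998}{18405} \approx 1.6299$)
$\frac{1}{z + \sqrt{36334 + E}} = \frac{1}{976452473 + \sqrt{36334 + \frac{29998}{18405}}} = \frac{1}{976452473 + \sqrt{\frac{668757268}{18405}}} = \frac{1}{976452473 + \frac{2 \sqrt{341902153265}}{6135}}$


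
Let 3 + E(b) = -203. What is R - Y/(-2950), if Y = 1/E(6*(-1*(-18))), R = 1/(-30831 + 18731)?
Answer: -3099/36765850 ≈ -8.4290e-5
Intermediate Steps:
R = -1/12100 (R = 1/(-12100) = -1/12100 ≈ -8.2645e-5)
E(b) = -206 (E(b) = -3 - 203 = -206)
Y = -1/206 (Y = 1/(-206) = -1/206 ≈ -0.0048544)
R - Y/(-2950) = -1/12100 - (-1)/(206*(-2950)) = -1/12100 - (-1)*(-1)/(206*2950) = -1/12100 - 1*1/607700 = -1/12100 - 1/607700 = -3099/36765850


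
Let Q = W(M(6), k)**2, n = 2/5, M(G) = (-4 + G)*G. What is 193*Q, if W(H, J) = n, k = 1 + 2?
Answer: 772/25 ≈ 30.880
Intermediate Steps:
k = 3
M(G) = G*(-4 + G)
n = 2/5 (n = 2*(1/5) = 2/5 ≈ 0.40000)
W(H, J) = 2/5
Q = 4/25 (Q = (2/5)**2 = 4/25 ≈ 0.16000)
193*Q = 193*(4/25) = 772/25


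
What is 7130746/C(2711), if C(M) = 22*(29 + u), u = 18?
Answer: 75859/11 ≈ 6896.3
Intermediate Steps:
C(M) = 1034 (C(M) = 22*(29 + 18) = 22*47 = 1034)
7130746/C(2711) = 7130746/1034 = 7130746*(1/1034) = 75859/11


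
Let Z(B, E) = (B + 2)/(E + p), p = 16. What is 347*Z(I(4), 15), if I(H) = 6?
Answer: 2776/31 ≈ 89.548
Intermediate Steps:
Z(B, E) = (2 + B)/(16 + E) (Z(B, E) = (B + 2)/(E + 16) = (2 + B)/(16 + E))
347*Z(I(4), 15) = 347*((2 + 6)/(16 + 15)) = 347*(8/31) = 2776/31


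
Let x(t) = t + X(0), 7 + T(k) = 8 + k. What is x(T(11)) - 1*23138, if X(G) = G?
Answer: -23126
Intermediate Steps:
T(k) = 1 + k (T(k) = -7 + (8 + k) = 1 + k)
x(t) = t (x(t) = t + 0 = t)
x(T(11)) - 1*23138 = (1 + 11) - 1*23138 = 12 - 23138 = -23126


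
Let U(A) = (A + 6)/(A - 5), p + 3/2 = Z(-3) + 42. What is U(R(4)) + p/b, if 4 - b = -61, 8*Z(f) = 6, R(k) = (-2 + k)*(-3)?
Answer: 33/52 ≈ 0.63461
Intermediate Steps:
R(k) = 6 - 3*k
Z(f) = ¾ (Z(f) = (⅛)*6 = ¾)
p = 165/4 (p = -3/2 + (¾ + 42) = -3/2 + 171/4 = 165/4 ≈ 41.250)
b = 65 (b = 4 - 1*(-61) = 4 + 61 = 65)
U(A) = (6 + A)/(-5 + A)
U(R(4)) + p/b = (6 + (6 - 3*4))/(-5 + (6 - 3*4)) + (165/4)/65 = (6 + (6 - 12))/(-5 + (6 - 12)) + (165/4)*(1/65) = (6 - 6)/(-5 - 6) + 33/52 = 0/(-11) + 33/52 = -1/11*0 + 33/52 = 0 + 33/52 = 33/52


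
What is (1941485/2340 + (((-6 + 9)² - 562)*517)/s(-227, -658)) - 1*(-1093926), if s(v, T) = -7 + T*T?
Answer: 812540323369/742212 ≈ 1.0948e+6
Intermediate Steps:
s(v, T) = -7 + T²
(1941485/2340 + (((-6 + 9)² - 562)*517)/s(-227, -658)) - 1*(-1093926) = (1941485/2340 + (((-6 + 9)² - 562)*517)/(-7 + (-658)²)) - 1*(-1093926) = (1941485*(1/2340) + ((3² - 562)*517)/(-7 + 432964)) + 1093926 = (29869/36 + ((9 - 562)*517)/432957) + 1093926 = (29869/36 - 553*517*(1/432957)) + 1093926 = (29869/36 - 285901*1/432957) + 1093926 = (29869/36 - 40843/61851) + 1093926 = 615319057/742212 + 1093926 = 812540323369/742212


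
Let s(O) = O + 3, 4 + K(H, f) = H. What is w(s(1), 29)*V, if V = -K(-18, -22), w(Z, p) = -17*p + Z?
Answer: -10758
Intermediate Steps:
K(H, f) = -4 + H
s(O) = 3 + O
w(Z, p) = Z - 17*p
V = 22 (V = -(-4 - 18) = -1*(-22) = 22)
w(s(1), 29)*V = ((3 + 1) - 17*29)*22 = (4 - 493)*22 = -489*22 = -10758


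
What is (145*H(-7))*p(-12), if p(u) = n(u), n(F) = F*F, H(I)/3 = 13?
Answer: 814320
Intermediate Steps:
H(I) = 39 (H(I) = 3*13 = 39)
n(F) = F**2
p(u) = u**2
(145*H(-7))*p(-12) = (145*39)*(-12)**2 = 5655*144 = 814320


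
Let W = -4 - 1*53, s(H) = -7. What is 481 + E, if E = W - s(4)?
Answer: 431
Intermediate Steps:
W = -57 (W = -4 - 53 = -57)
E = -50 (E = -57 - 1*(-7) = -57 + 7 = -50)
481 + E = 481 - 50 = 431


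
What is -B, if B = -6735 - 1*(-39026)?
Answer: -32291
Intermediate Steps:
B = 32291 (B = -6735 + 39026 = 32291)
-B = -1*32291 = -32291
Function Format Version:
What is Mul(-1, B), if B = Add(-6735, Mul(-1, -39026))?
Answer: -32291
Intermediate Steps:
B = 32291 (B = Add(-6735, 39026) = 32291)
Mul(-1, B) = Mul(-1, 32291) = -32291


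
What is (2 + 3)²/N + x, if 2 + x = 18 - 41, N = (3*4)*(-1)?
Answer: -325/12 ≈ -27.083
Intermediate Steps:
N = -12 (N = 12*(-1) = -12)
x = -25 (x = -2 + (18 - 41) = -2 - 23 = -25)
(2 + 3)²/N + x = (2 + 3)²/(-12) - 25 = -1/12*5² - 25 = -1/12*25 - 25 = -25/12 - 25 = -325/12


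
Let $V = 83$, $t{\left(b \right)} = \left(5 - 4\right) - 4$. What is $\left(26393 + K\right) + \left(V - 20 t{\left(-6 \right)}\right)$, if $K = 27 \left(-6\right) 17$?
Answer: $23782$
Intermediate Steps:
$t{\left(b \right)} = -3$ ($t{\left(b \right)} = 1 - 4 = -3$)
$K = -2754$ ($K = \left(-162\right) 17 = -2754$)
$\left(26393 + K\right) + \left(V - 20 t{\left(-6 \right)}\right) = \left(26393 - 2754\right) + \left(83 - -60\right) = 23639 + \left(83 + 60\right) = 23639 + 143 = 23782$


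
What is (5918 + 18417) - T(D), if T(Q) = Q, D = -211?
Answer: 24546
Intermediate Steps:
(5918 + 18417) - T(D) = (5918 + 18417) - 1*(-211) = 24335 + 211 = 24546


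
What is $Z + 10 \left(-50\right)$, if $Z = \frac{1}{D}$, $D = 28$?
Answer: $- \frac{13999}{28} \approx -499.96$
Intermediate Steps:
$Z = \frac{1}{28} \approx 0.035714$
$Z + 10 \left(-50\right) = \frac{1}{28} + 10 \left(-50\right) = \frac{1}{28} - 500 = - \frac{13999}{28}$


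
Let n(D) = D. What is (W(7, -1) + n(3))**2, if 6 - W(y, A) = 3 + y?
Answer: 1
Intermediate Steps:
W(y, A) = 3 - y (W(y, A) = 6 - (3 + y) = 6 + (-3 - y) = 3 - y)
(W(7, -1) + n(3))**2 = ((3 - 1*7) + 3)**2 = ((3 - 7) + 3)**2 = (-4 + 3)**2 = (-1)**2 = 1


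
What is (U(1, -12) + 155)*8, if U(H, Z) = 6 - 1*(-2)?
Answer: 1304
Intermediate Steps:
U(H, Z) = 8 (U(H, Z) = 6 + 2 = 8)
(U(1, -12) + 155)*8 = (8 + 155)*8 = 163*8 = 1304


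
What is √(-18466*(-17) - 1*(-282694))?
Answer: 2*√149154 ≈ 772.41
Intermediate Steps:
√(-18466*(-17) - 1*(-282694)) = √(313922 + 282694) = √596616 = 2*√149154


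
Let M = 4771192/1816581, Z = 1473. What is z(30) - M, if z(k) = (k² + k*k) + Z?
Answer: 5940898421/1816581 ≈ 3270.4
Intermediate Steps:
M = 4771192/1816581 (M = 4771192*(1/1816581) = 4771192/1816581 ≈ 2.6265)
z(k) = 1473 + 2*k² (z(k) = (k² + k*k) + 1473 = (k² + k²) + 1473 = 2*k² + 1473 = 1473 + 2*k²)
z(30) - M = (1473 + 2*30²) - 1*4771192/1816581 = (1473 + 2*900) - 4771192/1816581 = (1473 + 1800) - 4771192/1816581 = 3273 - 4771192/1816581 = 5940898421/1816581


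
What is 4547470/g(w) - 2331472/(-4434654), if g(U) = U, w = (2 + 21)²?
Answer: 10083844687034/1172965983 ≈ 8596.9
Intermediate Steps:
w = 529 (w = 23² = 529)
4547470/g(w) - 2331472/(-4434654) = 4547470/529 - 2331472/(-4434654) = 4547470*(1/529) - 2331472*(-1/4434654) = 4547470/529 + 1165736/2217327 = 10083844687034/1172965983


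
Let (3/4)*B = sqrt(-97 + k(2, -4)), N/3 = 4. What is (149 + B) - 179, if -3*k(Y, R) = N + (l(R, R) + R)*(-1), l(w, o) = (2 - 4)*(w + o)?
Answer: -30 + 4*I*sqrt(97)/3 ≈ -30.0 + 13.132*I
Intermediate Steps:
l(w, o) = -2*o - 2*w (l(w, o) = -2*(o + w) = -2*o - 2*w)
N = 12 (N = 3*4 = 12)
k(Y, R) = -4 - R (k(Y, R) = -(12 + ((-2*R - 2*R) + R)*(-1))/3 = -(12 + (-4*R + R)*(-1))/3 = -(12 - 3*R*(-1))/3 = -(12 + 3*R)/3 = -4 - R)
B = 4*I*sqrt(97)/3 (B = 4*sqrt(-97 + (-4 - 1*(-4)))/3 = 4*sqrt(-97 + (-4 + 4))/3 = 4*sqrt(-97 + 0)/3 = 4*sqrt(-97)/3 = 4*(I*sqrt(97))/3 = 4*I*sqrt(97)/3 ≈ 13.132*I)
(149 + B) - 179 = (149 + 4*I*sqrt(97)/3) - 179 = -30 + 4*I*sqrt(97)/3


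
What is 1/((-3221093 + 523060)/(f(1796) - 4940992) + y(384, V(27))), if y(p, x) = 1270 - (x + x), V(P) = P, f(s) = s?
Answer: 4939196/6008760369 ≈ 0.00082200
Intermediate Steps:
y(p, x) = 1270 - 2*x
1/((-3221093 + 523060)/(f(1796) - 4940992) + y(384, V(27))) = 1/((-3221093 + 523060)/(1796 - 4940992) + (1270 - 2*27)) = 1/(-2698033/(-4939196) + (1270 - 54)) = 1/(-2698033*(-1/4939196) + 1216) = 1/(2698033/4939196 + 1216) = 1/(6008760369/4939196) = 4939196/6008760369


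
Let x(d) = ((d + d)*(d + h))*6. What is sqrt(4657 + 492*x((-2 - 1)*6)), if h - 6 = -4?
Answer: sqrt(1705009) ≈ 1305.8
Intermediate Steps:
h = 2 (h = 6 - 4 = 2)
x(d) = 12*d*(2 + d) (x(d) = ((d + d)*(d + 2))*6 = ((2*d)*(2 + d))*6 = (2*d*(2 + d))*6 = 12*d*(2 + d))
sqrt(4657 + 492*x((-2 - 1)*6)) = sqrt(4657 + 492*(12*((-2 - 1)*6)*(2 + (-2 - 1)*6))) = sqrt(4657 + 492*(12*(-3*6)*(2 - 3*6))) = sqrt(4657 + 492*(12*(-18)*(2 - 18))) = sqrt(4657 + 492*(12*(-18)*(-16))) = sqrt(4657 + 492*3456) = sqrt(4657 + 1700352) = sqrt(1705009)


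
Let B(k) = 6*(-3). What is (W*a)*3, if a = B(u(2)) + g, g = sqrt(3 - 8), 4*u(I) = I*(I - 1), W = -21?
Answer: 1134 - 63*I*sqrt(5) ≈ 1134.0 - 140.87*I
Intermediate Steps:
u(I) = I*(-1 + I)/4 (u(I) = (I*(I - 1))/4 = (I*(-1 + I))/4 = I*(-1 + I)/4)
B(k) = -18
g = I*sqrt(5) (g = sqrt(-5) = I*sqrt(5) ≈ 2.2361*I)
a = -18 + I*sqrt(5) ≈ -18.0 + 2.2361*I
(W*a)*3 = -21*(-18 + I*sqrt(5))*3 = (378 - 21*I*sqrt(5))*3 = 1134 - 63*I*sqrt(5)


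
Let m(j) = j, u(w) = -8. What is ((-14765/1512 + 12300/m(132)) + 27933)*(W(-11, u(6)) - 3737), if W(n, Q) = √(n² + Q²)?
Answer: -1741326306217/16632 + 465969041*√185/16632 ≈ -1.0432e+8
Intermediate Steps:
W(n, Q) = √(Q² + n²)
((-14765/1512 + 12300/m(132)) + 27933)*(W(-11, u(6)) - 3737) = ((-14765/1512 + 12300/132) + 27933)*(√((-8)² + (-11)²) - 3737) = ((-14765*1/1512 + 12300*(1/132)) + 27933)*(√(64 + 121) - 3737) = ((-14765/1512 + 1025/11) + 27933)*(√185 - 3737) = (1387385/16632 + 27933)*(-3737 + √185) = 465969041*(-3737 + √185)/16632 = -1741326306217/16632 + 465969041*√185/16632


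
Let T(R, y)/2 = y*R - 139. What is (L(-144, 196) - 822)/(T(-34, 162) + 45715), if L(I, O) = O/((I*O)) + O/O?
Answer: -118225/4956624 ≈ -0.023852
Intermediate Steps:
T(R, y) = -278 + 2*R*y (T(R, y) = 2*(y*R - 139) = 2*(R*y - 139) = 2*(-139 + R*y) = -278 + 2*R*y)
L(I, O) = 1 + 1/I (L(I, O) = O*(1/(I*O)) + 1 = 1/I + 1 = 1 + 1/I)
(L(-144, 196) - 822)/(T(-34, 162) + 45715) = ((1 - 144)/(-144) - 822)/((-278 + 2*(-34)*162) + 45715) = (-1/144*(-143) - 822)/((-278 - 11016) + 45715) = (143/144 - 822)/(-11294 + 45715) = -118225/144/34421 = -118225/144*1/34421 = -118225/4956624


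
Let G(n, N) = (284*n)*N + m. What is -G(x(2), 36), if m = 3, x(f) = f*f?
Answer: -40899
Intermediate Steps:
x(f) = f**2
G(n, N) = 3 + 284*N*n (G(n, N) = (284*n)*N + 3 = 284*N*n + 3 = 3 + 284*N*n)
-G(x(2), 36) = -(3 + 284*36*2**2) = -(3 + 284*36*4) = -(3 + 40896) = -1*40899 = -40899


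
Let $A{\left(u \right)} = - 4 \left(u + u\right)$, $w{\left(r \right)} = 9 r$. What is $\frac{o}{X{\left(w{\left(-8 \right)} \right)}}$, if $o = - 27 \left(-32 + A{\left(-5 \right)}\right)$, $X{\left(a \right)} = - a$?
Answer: $-3$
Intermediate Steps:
$A{\left(u \right)} = - 8 u$ ($A{\left(u \right)} = - 4 \cdot 2 u = - 8 u$)
$o = -216$ ($o = - 27 \left(-32 - -40\right) = - 27 \left(-32 + 40\right) = \left(-27\right) 8 = -216$)
$\frac{o}{X{\left(w{\left(-8 \right)} \right)}} = - \frac{216}{\left(-1\right) 9 \left(-8\right)} = - \frac{216}{\left(-1\right) \left(-72\right)} = - \frac{216}{72} = \left(-216\right) \frac{1}{72} = -3$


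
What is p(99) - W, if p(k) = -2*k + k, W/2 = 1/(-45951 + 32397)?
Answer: -670922/6777 ≈ -99.000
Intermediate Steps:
W = -1/6777 (W = 2/(-45951 + 32397) = 2/(-13554) = 2*(-1/13554) = -1/6777 ≈ -0.00014756)
p(k) = -k
p(99) - W = -1*99 - 1*(-1/6777) = -99 + 1/6777 = -670922/6777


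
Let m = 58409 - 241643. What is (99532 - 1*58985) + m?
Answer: -142687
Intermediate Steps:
m = -183234
(99532 - 1*58985) + m = (99532 - 1*58985) - 183234 = (99532 - 58985) - 183234 = 40547 - 183234 = -142687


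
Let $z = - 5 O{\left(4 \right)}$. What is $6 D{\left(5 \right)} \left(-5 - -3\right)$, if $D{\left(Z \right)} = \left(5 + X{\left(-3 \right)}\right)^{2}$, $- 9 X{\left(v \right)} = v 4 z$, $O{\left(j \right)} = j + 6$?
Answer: $- \frac{136900}{3} \approx -45633.0$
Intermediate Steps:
$O{\left(j \right)} = 6 + j$
$z = -50$ ($z = - 5 \left(6 + 4\right) = \left(-5\right) 10 = -50$)
$X{\left(v \right)} = \frac{200 v}{9}$ ($X{\left(v \right)} = - \frac{v 4 \left(-50\right)}{9} = - \frac{4 v \left(-50\right)}{9} = - \frac{\left(-200\right) v}{9} = \frac{200 v}{9}$)
$D{\left(Z \right)} = \frac{34225}{9}$ ($D{\left(Z \right)} = \left(5 + \frac{200}{9} \left(-3\right)\right)^{2} = \left(5 - \frac{200}{3}\right)^{2} = \left(- \frac{185}{3}\right)^{2} = \frac{34225}{9}$)
$6 D{\left(5 \right)} \left(-5 - -3\right) = 6 \cdot \frac{34225}{9} \left(-5 - -3\right) = \frac{68450 \left(-5 + 3\right)}{3} = \frac{68450}{3} \left(-2\right) = - \frac{136900}{3}$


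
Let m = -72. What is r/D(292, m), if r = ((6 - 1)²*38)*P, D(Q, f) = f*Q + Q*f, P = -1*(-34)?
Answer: -8075/10512 ≈ -0.76817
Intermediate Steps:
P = 34
D(Q, f) = 2*Q*f (D(Q, f) = Q*f + Q*f = 2*Q*f)
r = 32300 (r = ((6 - 1)²*38)*34 = (5²*38)*34 = (25*38)*34 = 950*34 = 32300)
r/D(292, m) = 32300/((2*292*(-72))) = 32300/(-42048) = 32300*(-1/42048) = -8075/10512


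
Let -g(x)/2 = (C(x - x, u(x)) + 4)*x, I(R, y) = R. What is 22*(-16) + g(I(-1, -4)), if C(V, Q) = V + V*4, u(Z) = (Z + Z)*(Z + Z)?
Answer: -344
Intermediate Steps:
u(Z) = 4*Z**2 (u(Z) = (2*Z)*(2*Z) = 4*Z**2)
C(V, Q) = 5*V (C(V, Q) = V + 4*V = 5*V)
g(x) = -8*x (g(x) = -2*(5*(x - x) + 4)*x = -2*(5*0 + 4)*x = -2*(0 + 4)*x = -8*x)
22*(-16) + g(I(-1, -4)) = 22*(-16) - 8*(-1) = -352 + 8 = -344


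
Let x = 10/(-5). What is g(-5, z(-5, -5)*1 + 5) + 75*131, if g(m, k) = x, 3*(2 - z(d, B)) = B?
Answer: 9823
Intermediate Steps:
z(d, B) = 2 - B/3
x = -2 (x = 10*(-⅕) = -2)
g(m, k) = -2
g(-5, z(-5, -5)*1 + 5) + 75*131 = -2 + 75*131 = -2 + 9825 = 9823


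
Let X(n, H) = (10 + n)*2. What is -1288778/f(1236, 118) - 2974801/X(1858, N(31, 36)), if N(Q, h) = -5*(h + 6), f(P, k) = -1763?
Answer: -429699555/6586568 ≈ -65.239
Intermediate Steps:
N(Q, h) = -30 - 5*h (N(Q, h) = -5*(6 + h) = -30 - 5*h)
X(n, H) = 20 + 2*n
-1288778/f(1236, 118) - 2974801/X(1858, N(31, 36)) = -1288778/(-1763) - 2974801/(20 + 2*1858) = -1288778*(-1/1763) - 2974801/(20 + 3716) = 1288778/1763 - 2974801/3736 = -429699555/6586568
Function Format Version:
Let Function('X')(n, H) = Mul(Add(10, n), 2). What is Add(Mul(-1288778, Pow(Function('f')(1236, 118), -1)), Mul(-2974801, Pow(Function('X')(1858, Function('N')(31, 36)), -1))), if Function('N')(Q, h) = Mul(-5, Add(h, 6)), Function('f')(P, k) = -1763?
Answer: Rational(-429699555, 6586568) ≈ -65.239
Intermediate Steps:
Function('N')(Q, h) = Add(-30, Mul(-5, h)) (Function('N')(Q, h) = Mul(-5, Add(6, h)) = Add(-30, Mul(-5, h)))
Function('X')(n, H) = Add(20, Mul(2, n))
Add(Mul(-1288778, Pow(Function('f')(1236, 118), -1)), Mul(-2974801, Pow(Function('X')(1858, Function('N')(31, 36)), -1))) = Add(Mul(-1288778, Pow(-1763, -1)), Mul(-2974801, Pow(Add(20, Mul(2, 1858)), -1))) = Add(Mul(-1288778, Rational(-1, 1763)), Mul(-2974801, Pow(Add(20, 3716), -1))) = Add(Rational(1288778, 1763), Mul(-2974801, Pow(3736, -1))) = Add(Rational(1288778, 1763), Mul(-2974801, Rational(1, 3736))) = Add(Rational(1288778, 1763), Rational(-2974801, 3736)) = Rational(-429699555, 6586568)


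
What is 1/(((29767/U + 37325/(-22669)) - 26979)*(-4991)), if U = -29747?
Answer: 674334743/90809558672338345 ≈ 7.4258e-9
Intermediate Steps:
1/(((29767/U + 37325/(-22669)) - 26979)*(-4991)) = 1/(((29767/(-29747) + 37325/(-22669)) - 26979)*(-4991)) = -1/4991/((29767*(-1/29747) + 37325*(-1/22669)) - 26979) = -1/4991/((-29767/29747 - 37325/22669) - 26979) = -1/4991/(-1785094898/674334743 - 26979) = -1/4991/(-18194662126295/674334743) = -674334743/18194662126295*(-1/4991) = 674334743/90809558672338345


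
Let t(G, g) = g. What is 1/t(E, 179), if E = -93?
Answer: 1/179 ≈ 0.0055866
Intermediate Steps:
1/t(E, 179) = 1/179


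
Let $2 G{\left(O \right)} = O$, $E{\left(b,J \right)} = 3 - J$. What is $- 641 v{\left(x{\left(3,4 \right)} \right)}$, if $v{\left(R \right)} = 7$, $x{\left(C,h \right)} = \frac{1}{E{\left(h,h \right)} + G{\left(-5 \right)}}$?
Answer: $-4487$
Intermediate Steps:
$G{\left(O \right)} = \frac{O}{2}$
$x{\left(C,h \right)} = \frac{1}{\frac{1}{2} - h}$ ($x{\left(C,h \right)} = \frac{1}{\left(3 - h\right) + \frac{1}{2} \left(-5\right)} = \frac{1}{\left(3 - h\right) - \frac{5}{2}} = \frac{1}{\frac{1}{2} - h}$)
$- 641 v{\left(x{\left(3,4 \right)} \right)} = \left(-641\right) 7 = -4487$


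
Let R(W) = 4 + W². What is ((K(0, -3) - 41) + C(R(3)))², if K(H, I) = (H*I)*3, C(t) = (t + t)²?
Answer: 403225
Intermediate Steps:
C(t) = 4*t² (C(t) = (2*t)² = 4*t²)
K(H, I) = 3*H*I
((K(0, -3) - 41) + C(R(3)))² = ((3*0*(-3) - 41) + 4*(4 + 3²)²)² = ((0 - 41) + 4*(4 + 9)²)² = (-41 + 4*13²)² = (-41 + 4*169)² = (-41 + 676)² = 635² = 403225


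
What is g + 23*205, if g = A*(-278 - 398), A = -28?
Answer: 23643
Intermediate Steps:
g = 18928 (g = -28*(-278 - 398) = -28*(-676) = 18928)
g + 23*205 = 18928 + 23*205 = 18928 + 4715 = 23643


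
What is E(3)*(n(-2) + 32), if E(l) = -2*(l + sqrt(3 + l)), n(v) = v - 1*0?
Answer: -180 - 60*sqrt(6) ≈ -326.97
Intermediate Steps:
n(v) = v (n(v) = v + 0 = v)
E(l) = -2*l - 2*sqrt(3 + l)
E(3)*(n(-2) + 32) = (-2*3 - 2*sqrt(3 + 3))*(-2 + 32) = (-6 - 2*sqrt(6))*30 = -180 - 60*sqrt(6)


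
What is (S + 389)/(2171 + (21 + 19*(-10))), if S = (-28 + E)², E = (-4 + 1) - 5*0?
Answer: 675/1001 ≈ 0.67433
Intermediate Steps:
E = -3 (E = -3 + 0 = -3)
S = 961 (S = (-28 - 3)² = (-31)² = 961)
(S + 389)/(2171 + (21 + 19*(-10))) = (961 + 389)/(2171 + (21 + 19*(-10))) = 1350/(2171 + (21 - 190)) = 1350/(2171 - 169) = 1350/2002 = 1350*(1/2002) = 675/1001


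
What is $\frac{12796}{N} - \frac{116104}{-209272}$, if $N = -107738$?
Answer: $\frac{614435515}{1409159171} \approx 0.43603$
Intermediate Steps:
$\frac{12796}{N} - \frac{116104}{-209272} = \frac{12796}{-107738} - \frac{116104}{-209272} = 12796 \left(- \frac{1}{107738}\right) - - \frac{14513}{26159} = - \frac{6398}{53869} + \frac{14513}{26159} = \frac{614435515}{1409159171}$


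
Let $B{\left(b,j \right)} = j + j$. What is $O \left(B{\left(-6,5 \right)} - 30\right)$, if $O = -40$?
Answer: $800$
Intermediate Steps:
$B{\left(b,j \right)} = 2 j$
$O \left(B{\left(-6,5 \right)} - 30\right) = - 40 \left(2 \cdot 5 - 30\right) = - 40 \left(10 - 30\right) = \left(-40\right) \left(-20\right) = 800$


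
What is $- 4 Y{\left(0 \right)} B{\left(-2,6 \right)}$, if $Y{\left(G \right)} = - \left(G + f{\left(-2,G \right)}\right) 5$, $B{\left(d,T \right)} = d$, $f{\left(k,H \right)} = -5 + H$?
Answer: $200$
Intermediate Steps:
$Y{\left(G \right)} = 25 - 10 G$ ($Y{\left(G \right)} = - \left(G + \left(-5 + G\right)\right) 5 = - \left(-5 + 2 G\right) 5 = - (-25 + 10 G) = 25 - 10 G$)
$- 4 Y{\left(0 \right)} B{\left(-2,6 \right)} = - 4 \left(25 - 0\right) \left(-2\right) = - 4 \left(25 + 0\right) \left(-2\right) = \left(-4\right) 25 \left(-2\right) = \left(-100\right) \left(-2\right) = 200$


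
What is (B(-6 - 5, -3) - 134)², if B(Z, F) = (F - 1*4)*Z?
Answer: 3249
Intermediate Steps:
B(Z, F) = Z*(-4 + F) (B(Z, F) = (F - 4)*Z = (-4 + F)*Z = Z*(-4 + F))
(B(-6 - 5, -3) - 134)² = ((-6 - 5)*(-4 - 3) - 134)² = (-11*(-7) - 134)² = (77 - 134)² = (-57)² = 3249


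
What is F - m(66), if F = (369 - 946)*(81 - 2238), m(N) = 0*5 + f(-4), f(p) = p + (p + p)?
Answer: 1244601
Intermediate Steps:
f(p) = 3*p (f(p) = p + 2*p = 3*p)
m(N) = -12 (m(N) = 0*5 + 3*(-4) = 0 - 12 = -12)
F = 1244589 (F = -577*(-2157) = 1244589)
F - m(66) = 1244589 - 1*(-12) = 1244589 + 12 = 1244601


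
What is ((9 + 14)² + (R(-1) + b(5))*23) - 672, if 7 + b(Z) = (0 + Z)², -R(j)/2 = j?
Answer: 317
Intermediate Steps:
R(j) = -2*j
b(Z) = -7 + Z² (b(Z) = -7 + (0 + Z)² = -7 + Z²)
((9 + 14)² + (R(-1) + b(5))*23) - 672 = ((9 + 14)² + (-2*(-1) + (-7 + 5²))*23) - 672 = (23² + (2 + (-7 + 25))*23) - 672 = (529 + (2 + 18)*23) - 672 = (529 + 20*23) - 672 = (529 + 460) - 672 = 989 - 672 = 317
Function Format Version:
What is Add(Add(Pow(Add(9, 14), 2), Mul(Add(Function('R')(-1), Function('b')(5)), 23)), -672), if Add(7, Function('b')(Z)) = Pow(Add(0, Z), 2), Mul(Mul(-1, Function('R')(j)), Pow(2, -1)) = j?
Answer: 317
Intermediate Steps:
Function('R')(j) = Mul(-2, j)
Function('b')(Z) = Add(-7, Pow(Z, 2)) (Function('b')(Z) = Add(-7, Pow(Add(0, Z), 2)) = Add(-7, Pow(Z, 2)))
Add(Add(Pow(Add(9, 14), 2), Mul(Add(Function('R')(-1), Function('b')(5)), 23)), -672) = Add(Add(Pow(Add(9, 14), 2), Mul(Add(Mul(-2, -1), Add(-7, Pow(5, 2))), 23)), -672) = Add(Add(Pow(23, 2), Mul(Add(2, Add(-7, 25)), 23)), -672) = Add(Add(529, Mul(Add(2, 18), 23)), -672) = Add(Add(529, Mul(20, 23)), -672) = Add(Add(529, 460), -672) = Add(989, -672) = 317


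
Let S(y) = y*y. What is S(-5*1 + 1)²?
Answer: 256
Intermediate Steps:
S(y) = y²
S(-5*1 + 1)² = ((-5*1 + 1)²)² = ((-5 + 1)²)² = ((-4)²)² = 16² = 256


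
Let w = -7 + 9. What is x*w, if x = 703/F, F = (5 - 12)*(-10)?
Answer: 703/35 ≈ 20.086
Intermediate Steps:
w = 2
F = 70 (F = -7*(-10) = 70)
x = 703/70 ≈ 10.043
x*w = (703/70)*2 = 703/35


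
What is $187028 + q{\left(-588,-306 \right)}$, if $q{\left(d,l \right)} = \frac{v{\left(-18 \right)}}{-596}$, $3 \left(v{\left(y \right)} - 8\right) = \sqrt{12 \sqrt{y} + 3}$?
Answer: $\frac{27867170}{149} - \frac{\sqrt{3 + 36 i \sqrt{2}}}{1788} \approx 1.8703 \cdot 10^{5} - 0.0027399 i$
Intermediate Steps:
$v{\left(y \right)} = 8 + \frac{\sqrt{3 + 12 \sqrt{y}}}{3}$ ($v{\left(y \right)} = 8 + \frac{\sqrt{12 \sqrt{y} + 3}}{3} = 8 + \frac{\sqrt{3 + 12 \sqrt{y}}}{3}$)
$q{\left(d,l \right)} = - \frac{2}{149} - \frac{\sqrt{3 + 36 i \sqrt{2}}}{1788}$ ($q{\left(d,l \right)} = \frac{8 + \frac{\sqrt{3 + 12 \sqrt{-18}}}{3}}{-596} = \left(8 + \frac{\sqrt{3 + 12 \cdot 3 i \sqrt{2}}}{3}\right) \left(- \frac{1}{596}\right) = \left(8 + \frac{\sqrt{3 + 36 i \sqrt{2}}}{3}\right) \left(- \frac{1}{596}\right) = - \frac{2}{149} - \frac{\sqrt{3 + 36 i \sqrt{2}}}{1788}$)
$187028 + q{\left(-588,-306 \right)} = 187028 - \left(\frac{2}{149} + \frac{\sqrt{3 + 36 i \sqrt{2}}}{1788}\right) = \frac{27867170}{149} - \frac{\sqrt{3 + 36 i \sqrt{2}}}{1788}$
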